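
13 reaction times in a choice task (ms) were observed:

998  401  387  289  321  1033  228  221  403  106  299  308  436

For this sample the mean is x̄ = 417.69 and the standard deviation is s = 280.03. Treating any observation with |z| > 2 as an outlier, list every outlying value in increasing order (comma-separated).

Cutoffs at x̄ ± 2s: 417.69 ± 2·280.03 = [-142.37, 977.75].
998: z = 2.07, |z| > 2 → outlier.
1033: z = 2.20, |z| > 2 → outlier.
Every other value lies within [-142.37, 977.75].

998, 1033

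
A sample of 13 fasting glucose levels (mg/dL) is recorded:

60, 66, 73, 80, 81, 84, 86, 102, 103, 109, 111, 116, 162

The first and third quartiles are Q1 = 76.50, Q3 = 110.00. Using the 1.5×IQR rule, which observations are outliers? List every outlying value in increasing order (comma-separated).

IQR = Q3 − Q1 = 110.00 − 76.50 = 33.50.
Lower fence = Q1 − 1.5·IQR = 76.50 − 50.25 = 26.25.
Upper fence = Q3 + 1.5·IQR = 110.00 + 50.25 = 160.25.
162 > 160.25 → outlier.
All remaining values lie within [26.25, 160.25].

162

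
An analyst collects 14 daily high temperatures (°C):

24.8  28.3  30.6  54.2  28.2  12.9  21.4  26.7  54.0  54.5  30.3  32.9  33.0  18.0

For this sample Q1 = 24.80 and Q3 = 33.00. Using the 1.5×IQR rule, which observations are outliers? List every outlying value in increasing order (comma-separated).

IQR = Q3 − Q1 = 33.00 − 24.80 = 8.20.
Lower fence = Q1 − 1.5·IQR = 24.80 − 12.30 = 12.50.
Upper fence = Q3 + 1.5·IQR = 33.00 + 12.30 = 45.30.
54.0 > 45.30 → outlier.
54.2 > 45.30 → outlier.
54.5 > 45.30 → outlier.
All remaining values lie within [12.50, 45.30].

54.0, 54.2, 54.5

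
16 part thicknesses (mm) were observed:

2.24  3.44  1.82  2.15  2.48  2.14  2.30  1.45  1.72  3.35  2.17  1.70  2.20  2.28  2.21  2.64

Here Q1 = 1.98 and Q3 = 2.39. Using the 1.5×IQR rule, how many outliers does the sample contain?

IQR = 0.41; fences at 1.98 − 0.615 = 1.365 and 2.39 + 0.615 = 3.005.
Outside the cutoffs: 3.35, 3.44.

2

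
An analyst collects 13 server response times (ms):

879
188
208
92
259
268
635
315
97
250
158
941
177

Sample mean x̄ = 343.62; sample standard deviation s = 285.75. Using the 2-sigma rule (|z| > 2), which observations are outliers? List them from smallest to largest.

941

Cutoffs at x̄ ± 2s: 343.62 ± 2·285.75 = [-227.88, 915.12].
941: z = 2.09, |z| > 2 → outlier.
Every other value lies within [-227.88, 915.12].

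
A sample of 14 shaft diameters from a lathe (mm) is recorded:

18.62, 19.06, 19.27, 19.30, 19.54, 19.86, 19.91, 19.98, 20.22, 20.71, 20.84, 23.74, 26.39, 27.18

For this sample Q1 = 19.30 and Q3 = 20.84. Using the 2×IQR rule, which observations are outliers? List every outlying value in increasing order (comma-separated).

IQR = Q3 − Q1 = 20.84 − 19.30 = 1.54.
Lower fence = Q1 − 2·IQR = 19.30 − 3.08 = 16.22.
Upper fence = Q3 + 2·IQR = 20.84 + 3.08 = 23.92.
26.39 > 23.92 → outlier.
27.18 > 23.92 → outlier.
All remaining values lie within [16.22, 23.92].

26.39, 27.18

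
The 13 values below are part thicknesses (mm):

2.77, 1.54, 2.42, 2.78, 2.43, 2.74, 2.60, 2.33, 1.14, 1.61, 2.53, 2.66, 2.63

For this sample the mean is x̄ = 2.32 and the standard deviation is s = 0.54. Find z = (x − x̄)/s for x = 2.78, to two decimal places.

z = (2.78 − 2.32) / 0.54 = 0.85.

0.85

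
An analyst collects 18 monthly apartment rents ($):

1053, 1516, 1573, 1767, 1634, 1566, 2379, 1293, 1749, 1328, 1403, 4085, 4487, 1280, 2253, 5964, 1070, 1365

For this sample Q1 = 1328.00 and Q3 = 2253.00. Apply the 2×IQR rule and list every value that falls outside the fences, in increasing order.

IQR = Q3 − Q1 = 2253.00 − 1328.00 = 925.00.
Lower fence = Q1 − 2·IQR = 1328.00 − 1850.00 = -522.00.
Upper fence = Q3 + 2·IQR = 2253.00 + 1850.00 = 4103.00.
4487 > 4103.00 → outlier.
5964 > 4103.00 → outlier.
All remaining values lie within [-522.00, 4103.00].

4487, 5964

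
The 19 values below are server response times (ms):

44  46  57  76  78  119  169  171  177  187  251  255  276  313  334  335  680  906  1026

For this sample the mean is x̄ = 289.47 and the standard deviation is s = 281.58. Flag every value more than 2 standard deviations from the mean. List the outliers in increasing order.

Cutoffs at x̄ ± 2s: 289.47 ± 2·281.58 = [-273.69, 852.63].
906: z = 2.19, |z| > 2 → outlier.
1026: z = 2.62, |z| > 2 → outlier.
Every other value lies within [-273.69, 852.63].

906, 1026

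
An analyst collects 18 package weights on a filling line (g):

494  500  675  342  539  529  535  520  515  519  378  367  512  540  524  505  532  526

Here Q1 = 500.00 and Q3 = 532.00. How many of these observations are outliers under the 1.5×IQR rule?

4

IQR = 32.00; fences at 500.00 − 48.00 = 452.00 and 532.00 + 48.00 = 580.00.
Outside the cutoffs: 342, 367, 378, 675.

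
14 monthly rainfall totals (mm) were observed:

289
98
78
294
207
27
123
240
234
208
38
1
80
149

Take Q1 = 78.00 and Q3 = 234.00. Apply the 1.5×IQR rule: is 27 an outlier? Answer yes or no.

no

IQR = Q3 − Q1 = 234.00 − 78.00 = 156.00.
Lower fence = Q1 − 1.5·IQR = 78.00 − 234.00 = -156.00.
Upper fence = Q3 + 1.5·IQR = 234.00 + 234.00 = 468.00.
27 lies within [-156.00, 468.00].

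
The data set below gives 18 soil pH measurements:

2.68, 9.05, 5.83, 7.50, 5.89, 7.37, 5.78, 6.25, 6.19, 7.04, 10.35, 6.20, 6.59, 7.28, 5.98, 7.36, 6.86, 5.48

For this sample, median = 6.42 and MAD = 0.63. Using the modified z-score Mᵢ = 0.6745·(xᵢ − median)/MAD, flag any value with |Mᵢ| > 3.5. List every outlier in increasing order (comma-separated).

2.68, 10.35

|Mᵢ| > 3.5 ⇔ |xᵢ − 6.42| > 3.5·0.63/0.6745 = 3.27.
So outliers lie outside [3.15, 9.69].
2.68: M = -4.00 → outlier.
10.35: M = 4.21 → outlier.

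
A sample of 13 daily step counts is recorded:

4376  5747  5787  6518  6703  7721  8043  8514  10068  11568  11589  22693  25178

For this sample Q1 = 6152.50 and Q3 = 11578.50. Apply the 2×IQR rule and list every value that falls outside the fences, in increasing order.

IQR = Q3 − Q1 = 11578.50 − 6152.50 = 5426.00.
Lower fence = Q1 − 2·IQR = 6152.50 − 10852.00 = -4699.50.
Upper fence = Q3 + 2·IQR = 11578.50 + 10852.00 = 22430.50.
22693 > 22430.50 → outlier.
25178 > 22430.50 → outlier.
All remaining values lie within [-4699.50, 22430.50].

22693, 25178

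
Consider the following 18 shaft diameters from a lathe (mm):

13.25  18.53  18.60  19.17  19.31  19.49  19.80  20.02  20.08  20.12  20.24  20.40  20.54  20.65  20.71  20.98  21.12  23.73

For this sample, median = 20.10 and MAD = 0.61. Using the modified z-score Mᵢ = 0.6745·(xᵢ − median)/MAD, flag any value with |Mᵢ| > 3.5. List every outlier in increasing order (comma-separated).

13.25, 23.73

|Mᵢ| > 3.5 ⇔ |xᵢ − 20.10| > 3.5·0.61/0.6745 = 3.17.
So outliers lie outside [16.93, 23.27].
13.25: M = -7.57 → outlier.
23.73: M = 4.01 → outlier.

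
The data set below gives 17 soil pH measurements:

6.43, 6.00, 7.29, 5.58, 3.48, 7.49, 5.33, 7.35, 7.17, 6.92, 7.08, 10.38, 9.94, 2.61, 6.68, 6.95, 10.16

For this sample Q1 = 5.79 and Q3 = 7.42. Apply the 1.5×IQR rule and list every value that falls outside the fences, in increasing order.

2.61, 9.94, 10.16, 10.38

IQR = Q3 − Q1 = 7.42 − 5.79 = 1.63.
Lower fence = Q1 − 1.5·IQR = 5.79 − 2.445 = 3.345.
Upper fence = Q3 + 1.5·IQR = 7.42 + 2.445 = 9.865.
2.61 < 3.345 → outlier.
9.94 > 9.865 → outlier.
10.16 > 9.865 → outlier.
10.38 > 9.865 → outlier.
All remaining values lie within [3.345, 9.865].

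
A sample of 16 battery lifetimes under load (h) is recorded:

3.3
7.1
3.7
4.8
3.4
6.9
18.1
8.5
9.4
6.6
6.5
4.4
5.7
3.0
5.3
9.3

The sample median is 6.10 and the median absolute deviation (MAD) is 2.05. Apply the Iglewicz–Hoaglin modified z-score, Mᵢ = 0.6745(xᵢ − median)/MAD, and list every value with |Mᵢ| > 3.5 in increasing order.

18.1

|Mᵢ| > 3.5 ⇔ |xᵢ − 6.10| > 3.5·2.05/0.6745 = 10.64.
So outliers lie outside [-4.54, 16.74].
18.1: M = 3.95 → outlier.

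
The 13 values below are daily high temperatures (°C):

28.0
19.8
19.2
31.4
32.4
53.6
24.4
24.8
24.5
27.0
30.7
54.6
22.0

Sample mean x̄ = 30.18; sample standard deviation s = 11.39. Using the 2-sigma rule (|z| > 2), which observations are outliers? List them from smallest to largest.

Cutoffs at x̄ ± 2s: 30.18 ± 2·11.39 = [7.40, 52.96].
53.6: z = 2.06, |z| > 2 → outlier.
54.6: z = 2.14, |z| > 2 → outlier.
Every other value lies within [7.40, 52.96].

53.6, 54.6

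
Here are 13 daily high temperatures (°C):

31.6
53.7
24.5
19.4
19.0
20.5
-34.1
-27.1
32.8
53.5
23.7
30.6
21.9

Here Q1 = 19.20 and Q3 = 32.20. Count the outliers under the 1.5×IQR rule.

IQR = 13.00; fences at 19.20 − 19.50 = -0.30 and 32.20 + 19.50 = 51.70.
Outside the cutoffs: -34.1, -27.1, 53.5, 53.7.

4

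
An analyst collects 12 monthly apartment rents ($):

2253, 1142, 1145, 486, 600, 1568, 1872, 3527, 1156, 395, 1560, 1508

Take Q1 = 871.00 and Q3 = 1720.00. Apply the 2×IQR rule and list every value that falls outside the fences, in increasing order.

IQR = Q3 − Q1 = 1720.00 − 871.00 = 849.00.
Lower fence = Q1 − 2·IQR = 871.00 − 1698.00 = -827.00.
Upper fence = Q3 + 2·IQR = 1720.00 + 1698.00 = 3418.00.
3527 > 3418.00 → outlier.
All remaining values lie within [-827.00, 3418.00].

3527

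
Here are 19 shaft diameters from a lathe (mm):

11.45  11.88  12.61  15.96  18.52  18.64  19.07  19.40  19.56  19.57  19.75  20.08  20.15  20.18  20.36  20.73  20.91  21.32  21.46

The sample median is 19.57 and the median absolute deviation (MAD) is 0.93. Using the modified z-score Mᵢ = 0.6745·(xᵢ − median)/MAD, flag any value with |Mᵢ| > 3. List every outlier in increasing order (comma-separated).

11.45, 11.88, 12.61

|Mᵢ| > 3 ⇔ |xᵢ − 19.57| > 3·0.93/0.6745 = 4.14.
So outliers lie outside [15.43, 23.71].
11.45: M = -5.89 → outlier.
11.88: M = -5.58 → outlier.
12.61: M = -5.05 → outlier.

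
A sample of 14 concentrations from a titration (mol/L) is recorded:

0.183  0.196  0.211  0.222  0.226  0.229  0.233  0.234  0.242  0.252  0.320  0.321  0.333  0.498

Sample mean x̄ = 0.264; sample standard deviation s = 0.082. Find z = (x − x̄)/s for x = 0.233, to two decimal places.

z = (0.233 − 0.264) / 0.082 = -0.38.

-0.38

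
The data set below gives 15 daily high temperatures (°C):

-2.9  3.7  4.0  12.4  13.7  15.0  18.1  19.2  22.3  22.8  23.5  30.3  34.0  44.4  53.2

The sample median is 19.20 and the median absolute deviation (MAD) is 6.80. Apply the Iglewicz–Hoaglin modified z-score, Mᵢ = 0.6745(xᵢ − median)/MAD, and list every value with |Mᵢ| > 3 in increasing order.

|Mᵢ| > 3 ⇔ |xᵢ − 19.20| > 3·6.80/0.6745 = 30.24.
So outliers lie outside [-11.04, 49.44].
53.2: M = 3.37 → outlier.

53.2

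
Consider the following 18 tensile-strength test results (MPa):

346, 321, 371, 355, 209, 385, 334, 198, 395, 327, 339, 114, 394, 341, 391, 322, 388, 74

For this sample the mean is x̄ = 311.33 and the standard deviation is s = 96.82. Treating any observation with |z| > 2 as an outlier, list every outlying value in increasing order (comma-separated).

74, 114

Cutoffs at x̄ ± 2s: 311.33 ± 2·96.82 = [117.69, 504.97].
74: z = -2.45, |z| > 2 → outlier.
114: z = -2.04, |z| > 2 → outlier.
Every other value lies within [117.69, 504.97].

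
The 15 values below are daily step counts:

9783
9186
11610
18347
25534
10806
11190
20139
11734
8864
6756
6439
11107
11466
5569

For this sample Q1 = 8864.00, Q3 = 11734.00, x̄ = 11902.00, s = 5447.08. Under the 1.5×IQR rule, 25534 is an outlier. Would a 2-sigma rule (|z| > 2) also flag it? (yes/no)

yes

z = (25534 − 11902.00) / 5447.08 = 2.50.
|z| = 2.50 > 2.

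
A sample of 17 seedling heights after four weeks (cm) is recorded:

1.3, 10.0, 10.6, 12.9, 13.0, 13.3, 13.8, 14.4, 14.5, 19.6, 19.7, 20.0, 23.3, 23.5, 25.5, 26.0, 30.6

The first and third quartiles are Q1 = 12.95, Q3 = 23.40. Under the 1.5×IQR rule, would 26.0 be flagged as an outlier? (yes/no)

no

IQR = Q3 − Q1 = 23.40 − 12.95 = 10.45.
Lower fence = Q1 − 1.5·IQR = 12.95 − 15.675 = -2.725.
Upper fence = Q3 + 1.5·IQR = 23.40 + 15.675 = 39.075.
26.0 lies within [-2.725, 39.075].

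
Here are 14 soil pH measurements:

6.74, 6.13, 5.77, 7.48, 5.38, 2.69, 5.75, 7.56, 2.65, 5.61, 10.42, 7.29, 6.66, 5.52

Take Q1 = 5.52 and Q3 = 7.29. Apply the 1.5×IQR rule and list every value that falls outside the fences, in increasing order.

IQR = Q3 − Q1 = 7.29 − 5.52 = 1.77.
Lower fence = Q1 − 1.5·IQR = 5.52 − 2.655 = 2.865.
Upper fence = Q3 + 1.5·IQR = 7.29 + 2.655 = 9.945.
2.65 < 2.865 → outlier.
2.69 < 2.865 → outlier.
10.42 > 9.945 → outlier.
All remaining values lie within [2.865, 9.945].

2.65, 2.69, 10.42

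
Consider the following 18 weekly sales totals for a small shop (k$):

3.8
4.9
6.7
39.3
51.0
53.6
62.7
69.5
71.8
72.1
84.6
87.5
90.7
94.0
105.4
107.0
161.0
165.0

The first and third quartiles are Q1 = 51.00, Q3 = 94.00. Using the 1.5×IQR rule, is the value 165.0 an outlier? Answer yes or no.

yes

IQR = Q3 − Q1 = 94.00 − 51.00 = 43.00.
Lower fence = Q1 − 1.5·IQR = 51.00 − 64.50 = -13.50.
Upper fence = Q3 + 1.5·IQR = 94.00 + 64.50 = 158.50.
165.0 lies above the upper fence.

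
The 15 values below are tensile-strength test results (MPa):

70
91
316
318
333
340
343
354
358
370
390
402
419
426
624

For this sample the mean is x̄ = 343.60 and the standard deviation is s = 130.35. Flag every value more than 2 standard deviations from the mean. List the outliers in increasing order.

Cutoffs at x̄ ± 2s: 343.60 ± 2·130.35 = [82.90, 604.30].
70: z = -2.10, |z| > 2 → outlier.
624: z = 2.15, |z| > 2 → outlier.
Every other value lies within [82.90, 604.30].

70, 624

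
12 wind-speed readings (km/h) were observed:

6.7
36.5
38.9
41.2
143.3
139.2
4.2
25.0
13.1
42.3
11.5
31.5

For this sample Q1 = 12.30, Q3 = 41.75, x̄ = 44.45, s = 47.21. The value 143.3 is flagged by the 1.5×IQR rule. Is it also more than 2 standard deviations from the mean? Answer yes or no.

z = (143.3 − 44.45) / 47.21 = 2.09.
|z| = 2.09 > 2.

yes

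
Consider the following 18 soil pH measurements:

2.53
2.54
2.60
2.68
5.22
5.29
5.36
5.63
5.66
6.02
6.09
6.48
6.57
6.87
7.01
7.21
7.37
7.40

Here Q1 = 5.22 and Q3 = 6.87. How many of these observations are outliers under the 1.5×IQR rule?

IQR = 1.65; fences at 5.22 − 2.475 = 2.745 and 6.87 + 2.475 = 9.345.
Outside the cutoffs: 2.53, 2.54, 2.60, 2.68.

4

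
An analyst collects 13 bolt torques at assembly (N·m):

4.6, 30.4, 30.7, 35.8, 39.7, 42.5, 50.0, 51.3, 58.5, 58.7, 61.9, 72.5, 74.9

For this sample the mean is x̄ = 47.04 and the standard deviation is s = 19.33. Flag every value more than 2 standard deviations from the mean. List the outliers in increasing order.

Cutoffs at x̄ ± 2s: 47.04 ± 2·19.33 = [8.38, 85.70].
4.6: z = -2.20, |z| > 2 → outlier.
Every other value lies within [8.38, 85.70].

4.6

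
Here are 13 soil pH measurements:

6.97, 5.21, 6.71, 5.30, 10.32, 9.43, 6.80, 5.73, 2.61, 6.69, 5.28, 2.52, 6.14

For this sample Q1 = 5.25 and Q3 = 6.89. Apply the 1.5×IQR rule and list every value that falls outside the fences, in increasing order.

2.52, 2.61, 9.43, 10.32

IQR = Q3 − Q1 = 6.89 − 5.25 = 1.64.
Lower fence = Q1 − 1.5·IQR = 5.25 − 2.46 = 2.79.
Upper fence = Q3 + 1.5·IQR = 6.89 + 2.46 = 9.35.
2.52 < 2.79 → outlier.
2.61 < 2.79 → outlier.
9.43 > 9.35 → outlier.
10.32 > 9.35 → outlier.
All remaining values lie within [2.79, 9.35].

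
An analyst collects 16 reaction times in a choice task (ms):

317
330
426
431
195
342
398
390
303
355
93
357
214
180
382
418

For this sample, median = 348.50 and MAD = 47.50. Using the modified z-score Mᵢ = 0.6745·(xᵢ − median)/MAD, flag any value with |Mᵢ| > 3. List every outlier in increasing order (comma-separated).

|Mᵢ| > 3 ⇔ |xᵢ − 348.50| > 3·47.50/0.6745 = 211.27.
So outliers lie outside [137.23, 559.77].
93: M = -3.63 → outlier.

93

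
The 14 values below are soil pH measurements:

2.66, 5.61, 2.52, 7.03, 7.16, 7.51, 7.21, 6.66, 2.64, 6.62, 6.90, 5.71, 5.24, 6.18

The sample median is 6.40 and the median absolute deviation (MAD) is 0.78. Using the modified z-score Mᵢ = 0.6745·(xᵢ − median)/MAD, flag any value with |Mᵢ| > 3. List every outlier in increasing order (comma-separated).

|Mᵢ| > 3 ⇔ |xᵢ − 6.40| > 3·0.78/0.6745 = 3.47.
So outliers lie outside [2.93, 9.87].
2.52: M = -3.36 → outlier.
2.64: M = -3.25 → outlier.
2.66: M = -3.23 → outlier.

2.52, 2.64, 2.66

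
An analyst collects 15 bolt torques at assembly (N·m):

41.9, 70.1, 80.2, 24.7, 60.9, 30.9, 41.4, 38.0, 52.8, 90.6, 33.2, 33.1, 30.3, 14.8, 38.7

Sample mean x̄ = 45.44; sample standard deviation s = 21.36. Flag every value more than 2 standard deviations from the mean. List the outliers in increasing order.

Cutoffs at x̄ ± 2s: 45.44 ± 2·21.36 = [2.72, 88.16].
90.6: z = 2.11, |z| > 2 → outlier.
Every other value lies within [2.72, 88.16].

90.6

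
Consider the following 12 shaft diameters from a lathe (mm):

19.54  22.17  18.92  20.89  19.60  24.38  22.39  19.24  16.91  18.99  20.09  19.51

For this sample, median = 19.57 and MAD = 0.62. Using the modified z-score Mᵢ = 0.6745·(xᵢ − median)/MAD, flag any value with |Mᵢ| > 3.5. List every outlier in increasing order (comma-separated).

|Mᵢ| > 3.5 ⇔ |xᵢ − 19.57| > 3.5·0.62/0.6745 = 3.22.
So outliers lie outside [16.35, 22.79].
24.38: M = 5.23 → outlier.

24.38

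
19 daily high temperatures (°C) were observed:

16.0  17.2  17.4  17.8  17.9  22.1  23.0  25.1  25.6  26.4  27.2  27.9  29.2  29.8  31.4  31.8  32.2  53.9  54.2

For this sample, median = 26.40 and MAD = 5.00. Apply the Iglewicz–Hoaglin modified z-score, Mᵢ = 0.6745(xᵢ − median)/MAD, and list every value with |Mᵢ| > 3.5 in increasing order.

53.9, 54.2

|Mᵢ| > 3.5 ⇔ |xᵢ − 26.40| > 3.5·5.00/0.6745 = 25.95.
So outliers lie outside [0.45, 52.35].
53.9: M = 3.71 → outlier.
54.2: M = 3.75 → outlier.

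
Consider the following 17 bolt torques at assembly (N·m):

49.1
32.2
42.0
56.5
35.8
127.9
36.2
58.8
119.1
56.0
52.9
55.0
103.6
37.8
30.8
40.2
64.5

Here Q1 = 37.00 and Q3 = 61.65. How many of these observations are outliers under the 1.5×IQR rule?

IQR = 24.65; fences at 37.00 − 36.975 = 0.025 and 61.65 + 36.975 = 98.625.
Outside the cutoffs: 103.6, 119.1, 127.9.

3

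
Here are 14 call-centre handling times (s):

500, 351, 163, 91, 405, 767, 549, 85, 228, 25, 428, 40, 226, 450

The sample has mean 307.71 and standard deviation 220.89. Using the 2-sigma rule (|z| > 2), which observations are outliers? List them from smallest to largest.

Cutoffs at x̄ ± 2s: 307.71 ± 2·220.89 = [-134.07, 749.49].
767: z = 2.08, |z| > 2 → outlier.
Every other value lies within [-134.07, 749.49].

767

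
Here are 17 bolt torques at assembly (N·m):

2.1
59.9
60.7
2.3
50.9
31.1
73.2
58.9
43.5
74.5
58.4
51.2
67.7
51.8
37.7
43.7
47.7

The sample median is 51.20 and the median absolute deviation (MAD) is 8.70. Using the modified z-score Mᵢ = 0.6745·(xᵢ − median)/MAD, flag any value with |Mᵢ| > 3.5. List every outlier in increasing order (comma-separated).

2.1, 2.3

|Mᵢ| > 3.5 ⇔ |xᵢ − 51.20| > 3.5·8.70/0.6745 = 45.14.
So outliers lie outside [6.06, 96.34].
2.1: M = -3.81 → outlier.
2.3: M = -3.79 → outlier.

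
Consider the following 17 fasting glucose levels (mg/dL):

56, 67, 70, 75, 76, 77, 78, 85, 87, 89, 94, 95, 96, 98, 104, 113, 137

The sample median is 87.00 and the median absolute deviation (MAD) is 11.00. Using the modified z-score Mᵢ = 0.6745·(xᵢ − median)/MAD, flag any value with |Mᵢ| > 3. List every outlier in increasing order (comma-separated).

137

|Mᵢ| > 3 ⇔ |xᵢ − 87.00| > 3·11.00/0.6745 = 48.93.
So outliers lie outside [38.07, 135.93].
137: M = 3.07 → outlier.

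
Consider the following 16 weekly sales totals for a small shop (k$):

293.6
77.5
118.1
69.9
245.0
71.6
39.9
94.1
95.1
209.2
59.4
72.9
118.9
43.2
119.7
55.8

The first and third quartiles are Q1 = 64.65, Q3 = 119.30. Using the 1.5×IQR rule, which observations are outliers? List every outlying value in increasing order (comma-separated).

IQR = Q3 − Q1 = 119.30 − 64.65 = 54.65.
Lower fence = Q1 − 1.5·IQR = 64.65 − 81.975 = -17.325.
Upper fence = Q3 + 1.5·IQR = 119.30 + 81.975 = 201.275.
209.2 > 201.275 → outlier.
245.0 > 201.275 → outlier.
293.6 > 201.275 → outlier.
All remaining values lie within [-17.325, 201.275].

209.2, 245.0, 293.6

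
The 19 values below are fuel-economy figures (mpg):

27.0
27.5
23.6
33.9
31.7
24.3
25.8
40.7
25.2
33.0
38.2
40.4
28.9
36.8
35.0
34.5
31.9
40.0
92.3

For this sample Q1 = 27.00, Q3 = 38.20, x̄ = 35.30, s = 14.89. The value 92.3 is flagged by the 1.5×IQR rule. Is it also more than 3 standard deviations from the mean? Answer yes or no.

z = (92.3 − 35.30) / 14.89 = 3.83.
|z| = 3.83 > 3.

yes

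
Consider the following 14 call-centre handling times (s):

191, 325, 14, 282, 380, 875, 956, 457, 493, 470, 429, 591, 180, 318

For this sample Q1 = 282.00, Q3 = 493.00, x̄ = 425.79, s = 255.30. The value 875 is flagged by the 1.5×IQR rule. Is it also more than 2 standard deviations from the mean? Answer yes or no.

z = (875 − 425.79) / 255.30 = 1.76.
|z| = 1.76 ≤ 2.

no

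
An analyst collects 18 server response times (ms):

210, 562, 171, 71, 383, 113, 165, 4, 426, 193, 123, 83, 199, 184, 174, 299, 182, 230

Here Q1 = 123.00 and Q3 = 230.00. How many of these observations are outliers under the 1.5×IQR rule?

IQR = 107.00; fences at 123.00 − 160.50 = -37.50 and 230.00 + 160.50 = 390.50.
Outside the cutoffs: 426, 562.

2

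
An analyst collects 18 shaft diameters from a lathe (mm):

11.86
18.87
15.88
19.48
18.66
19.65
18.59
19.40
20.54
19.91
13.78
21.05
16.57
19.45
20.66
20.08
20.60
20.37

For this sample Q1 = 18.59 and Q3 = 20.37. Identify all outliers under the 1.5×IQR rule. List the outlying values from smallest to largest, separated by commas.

IQR = Q3 − Q1 = 20.37 − 18.59 = 1.78.
Lower fence = Q1 − 1.5·IQR = 18.59 − 2.67 = 15.92.
Upper fence = Q3 + 1.5·IQR = 20.37 + 2.67 = 23.04.
11.86 < 15.92 → outlier.
13.78 < 15.92 → outlier.
15.88 < 15.92 → outlier.
All remaining values lie within [15.92, 23.04].

11.86, 13.78, 15.88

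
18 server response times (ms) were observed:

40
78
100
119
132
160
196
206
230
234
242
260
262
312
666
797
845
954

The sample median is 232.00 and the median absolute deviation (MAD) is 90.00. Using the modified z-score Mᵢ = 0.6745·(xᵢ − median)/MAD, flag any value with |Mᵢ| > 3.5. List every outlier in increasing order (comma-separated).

797, 845, 954

|Mᵢ| > 3.5 ⇔ |xᵢ − 232.00| > 3.5·90.00/0.6745 = 467.01.
So outliers lie outside [-235.01, 699.01].
797: M = 4.23 → outlier.
845: M = 4.59 → outlier.
954: M = 5.41 → outlier.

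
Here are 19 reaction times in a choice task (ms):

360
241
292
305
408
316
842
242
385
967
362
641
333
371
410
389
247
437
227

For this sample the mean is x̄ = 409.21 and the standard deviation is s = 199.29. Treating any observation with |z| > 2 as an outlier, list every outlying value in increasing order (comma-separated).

Cutoffs at x̄ ± 2s: 409.21 ± 2·199.29 = [10.63, 807.79].
842: z = 2.17, |z| > 2 → outlier.
967: z = 2.80, |z| > 2 → outlier.
Every other value lies within [10.63, 807.79].

842, 967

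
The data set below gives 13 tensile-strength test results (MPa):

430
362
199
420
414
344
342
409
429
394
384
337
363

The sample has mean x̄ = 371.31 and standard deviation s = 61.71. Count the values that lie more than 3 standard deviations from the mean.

Cutoffs: x̄ ± 3s = [186.18, 556.44].
Every value lies within the cutoffs.

0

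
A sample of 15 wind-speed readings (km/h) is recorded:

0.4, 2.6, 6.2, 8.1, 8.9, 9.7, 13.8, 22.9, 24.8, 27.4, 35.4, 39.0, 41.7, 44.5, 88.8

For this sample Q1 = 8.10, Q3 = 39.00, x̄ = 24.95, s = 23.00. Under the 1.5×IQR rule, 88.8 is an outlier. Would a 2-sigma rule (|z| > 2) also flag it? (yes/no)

yes

z = (88.8 − 24.95) / 23.00 = 2.78.
|z| = 2.78 > 2.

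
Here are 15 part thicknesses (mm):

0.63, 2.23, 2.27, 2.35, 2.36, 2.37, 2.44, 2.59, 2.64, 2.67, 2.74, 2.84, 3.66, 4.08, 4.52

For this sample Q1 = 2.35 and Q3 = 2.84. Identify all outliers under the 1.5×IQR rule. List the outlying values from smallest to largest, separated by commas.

0.63, 3.66, 4.08, 4.52

IQR = Q3 − Q1 = 2.84 − 2.35 = 0.49.
Lower fence = Q1 − 1.5·IQR = 2.35 − 0.735 = 1.615.
Upper fence = Q3 + 1.5·IQR = 2.84 + 0.735 = 3.575.
0.63 < 1.615 → outlier.
3.66 > 3.575 → outlier.
4.08 > 3.575 → outlier.
4.52 > 3.575 → outlier.
All remaining values lie within [1.615, 3.575].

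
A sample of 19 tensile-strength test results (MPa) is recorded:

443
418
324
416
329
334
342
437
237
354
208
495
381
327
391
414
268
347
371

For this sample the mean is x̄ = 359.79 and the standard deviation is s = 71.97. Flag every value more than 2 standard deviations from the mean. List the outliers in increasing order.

Cutoffs at x̄ ± 2s: 359.79 ± 2·71.97 = [215.85, 503.73].
208: z = -2.11, |z| > 2 → outlier.
Every other value lies within [215.85, 503.73].

208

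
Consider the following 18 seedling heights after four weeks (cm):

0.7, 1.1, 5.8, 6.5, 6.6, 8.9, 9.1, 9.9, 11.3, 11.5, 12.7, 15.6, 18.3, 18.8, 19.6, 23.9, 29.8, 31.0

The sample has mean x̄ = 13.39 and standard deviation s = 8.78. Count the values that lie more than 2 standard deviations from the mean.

Cutoffs: x̄ ± 2s = [-4.17, 30.95].
Outside the cutoffs: 31.0.

1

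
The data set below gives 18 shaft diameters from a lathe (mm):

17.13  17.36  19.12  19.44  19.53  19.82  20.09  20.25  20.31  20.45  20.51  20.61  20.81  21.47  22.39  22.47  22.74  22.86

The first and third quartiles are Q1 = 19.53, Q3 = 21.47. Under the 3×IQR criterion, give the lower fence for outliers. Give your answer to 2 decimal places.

IQR = Q3 − Q1 = 21.47 − 19.53 = 1.94.
Lower fence = Q1 − 3·IQR = 19.53 − 5.82 = 13.71.
Upper fence = Q3 + 3·IQR = 21.47 + 5.82 = 27.29.

13.71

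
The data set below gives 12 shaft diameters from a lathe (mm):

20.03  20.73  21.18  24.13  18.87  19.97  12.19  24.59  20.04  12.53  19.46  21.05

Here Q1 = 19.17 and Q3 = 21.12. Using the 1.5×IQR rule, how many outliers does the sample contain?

4

IQR = 1.95; fences at 19.17 − 2.925 = 16.245 and 21.12 + 2.925 = 24.045.
Outside the cutoffs: 12.19, 12.53, 24.13, 24.59.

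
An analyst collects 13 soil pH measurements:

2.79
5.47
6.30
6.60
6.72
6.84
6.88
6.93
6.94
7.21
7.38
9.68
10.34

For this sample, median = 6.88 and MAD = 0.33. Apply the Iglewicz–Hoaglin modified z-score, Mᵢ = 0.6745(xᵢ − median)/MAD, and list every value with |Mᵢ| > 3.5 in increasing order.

2.79, 9.68, 10.34

|Mᵢ| > 3.5 ⇔ |xᵢ − 6.88| > 3.5·0.33/0.6745 = 1.71.
So outliers lie outside [5.17, 8.59].
2.79: M = -8.36 → outlier.
9.68: M = 5.72 → outlier.
10.34: M = 7.07 → outlier.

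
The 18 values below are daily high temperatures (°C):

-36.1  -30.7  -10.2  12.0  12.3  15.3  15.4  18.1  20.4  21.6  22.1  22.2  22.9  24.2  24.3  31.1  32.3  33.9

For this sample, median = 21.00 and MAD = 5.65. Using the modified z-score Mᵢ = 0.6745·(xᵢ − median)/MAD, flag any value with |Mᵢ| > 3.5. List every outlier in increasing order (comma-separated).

|Mᵢ| > 3.5 ⇔ |xᵢ − 21.00| > 3.5·5.65/0.6745 = 29.32.
So outliers lie outside [-8.32, 50.32].
-36.1: M = -6.82 → outlier.
-30.7: M = -6.17 → outlier.
-10.2: M = -3.72 → outlier.

-36.1, -30.7, -10.2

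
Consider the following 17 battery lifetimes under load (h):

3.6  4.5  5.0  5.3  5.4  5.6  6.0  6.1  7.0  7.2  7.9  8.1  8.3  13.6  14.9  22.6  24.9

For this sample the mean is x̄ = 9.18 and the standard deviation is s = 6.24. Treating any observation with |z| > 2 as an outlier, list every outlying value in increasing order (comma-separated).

Cutoffs at x̄ ± 2s: 9.18 ± 2·6.24 = [-3.30, 21.66].
22.6: z = 2.15, |z| > 2 → outlier.
24.9: z = 2.52, |z| > 2 → outlier.
Every other value lies within [-3.30, 21.66].

22.6, 24.9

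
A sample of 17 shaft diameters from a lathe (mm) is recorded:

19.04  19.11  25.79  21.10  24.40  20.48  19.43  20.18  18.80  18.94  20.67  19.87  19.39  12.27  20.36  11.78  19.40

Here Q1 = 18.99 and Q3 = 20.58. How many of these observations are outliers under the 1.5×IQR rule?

4

IQR = 1.59; fences at 18.99 − 2.385 = 16.605 and 20.58 + 2.385 = 22.965.
Outside the cutoffs: 11.78, 12.27, 24.40, 25.79.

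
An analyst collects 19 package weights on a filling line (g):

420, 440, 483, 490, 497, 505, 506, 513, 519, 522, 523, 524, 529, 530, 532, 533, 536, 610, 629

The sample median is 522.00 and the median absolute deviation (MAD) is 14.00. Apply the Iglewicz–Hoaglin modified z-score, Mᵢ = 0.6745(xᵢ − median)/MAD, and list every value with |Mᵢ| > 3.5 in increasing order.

|Mᵢ| > 3.5 ⇔ |xᵢ − 522.00| > 3.5·14.00/0.6745 = 72.65.
So outliers lie outside [449.35, 594.65].
420: M = -4.91 → outlier.
440: M = -3.95 → outlier.
610: M = 4.24 → outlier.
629: M = 5.16 → outlier.

420, 440, 610, 629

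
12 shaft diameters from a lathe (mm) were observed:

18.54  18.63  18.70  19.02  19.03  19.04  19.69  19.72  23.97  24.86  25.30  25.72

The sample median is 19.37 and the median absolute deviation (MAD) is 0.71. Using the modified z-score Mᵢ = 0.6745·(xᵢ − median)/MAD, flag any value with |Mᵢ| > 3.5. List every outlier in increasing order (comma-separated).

|Mᵢ| > 3.5 ⇔ |xᵢ − 19.37| > 3.5·0.71/0.6745 = 3.68.
So outliers lie outside [15.69, 23.05].
23.97: M = 4.37 → outlier.
24.86: M = 5.22 → outlier.
25.30: M = 5.63 → outlier.
25.72: M = 6.03 → outlier.

23.97, 24.86, 25.30, 25.72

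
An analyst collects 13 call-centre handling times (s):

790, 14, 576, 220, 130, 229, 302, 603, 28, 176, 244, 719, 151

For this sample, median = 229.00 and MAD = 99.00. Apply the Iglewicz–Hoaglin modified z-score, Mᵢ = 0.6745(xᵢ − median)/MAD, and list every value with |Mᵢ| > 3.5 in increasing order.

|Mᵢ| > 3.5 ⇔ |xᵢ − 229.00| > 3.5·99.00/0.6745 = 513.71.
So outliers lie outside [-284.71, 742.71].
790: M = 3.82 → outlier.

790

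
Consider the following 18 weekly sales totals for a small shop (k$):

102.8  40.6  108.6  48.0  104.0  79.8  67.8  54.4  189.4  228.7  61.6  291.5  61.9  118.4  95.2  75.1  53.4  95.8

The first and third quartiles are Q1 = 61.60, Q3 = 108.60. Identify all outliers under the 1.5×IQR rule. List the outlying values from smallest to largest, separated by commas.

189.4, 228.7, 291.5

IQR = Q3 − Q1 = 108.60 − 61.60 = 47.00.
Lower fence = Q1 − 1.5·IQR = 61.60 − 70.50 = -8.90.
Upper fence = Q3 + 1.5·IQR = 108.60 + 70.50 = 179.10.
189.4 > 179.10 → outlier.
228.7 > 179.10 → outlier.
291.5 > 179.10 → outlier.
All remaining values lie within [-8.90, 179.10].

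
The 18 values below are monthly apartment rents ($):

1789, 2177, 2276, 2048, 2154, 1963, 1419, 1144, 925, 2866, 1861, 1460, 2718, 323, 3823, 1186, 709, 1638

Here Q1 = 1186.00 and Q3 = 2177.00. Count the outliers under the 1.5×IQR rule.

IQR = 991.00; fences at 1186.00 − 1486.50 = -300.50 and 2177.00 + 1486.50 = 3663.50.
Outside the cutoffs: 3823.

1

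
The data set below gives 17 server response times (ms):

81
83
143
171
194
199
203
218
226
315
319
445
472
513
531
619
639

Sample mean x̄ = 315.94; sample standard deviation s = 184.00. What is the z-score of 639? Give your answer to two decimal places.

z = (639 − 315.94) / 184.00 = 1.76.

1.76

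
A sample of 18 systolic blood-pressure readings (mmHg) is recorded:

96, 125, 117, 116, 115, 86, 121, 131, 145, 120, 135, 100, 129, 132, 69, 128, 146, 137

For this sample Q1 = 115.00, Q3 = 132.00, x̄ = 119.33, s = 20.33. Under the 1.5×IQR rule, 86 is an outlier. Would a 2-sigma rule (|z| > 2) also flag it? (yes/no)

z = (86 − 119.33) / 20.33 = -1.64.
|z| = 1.64 ≤ 2.

no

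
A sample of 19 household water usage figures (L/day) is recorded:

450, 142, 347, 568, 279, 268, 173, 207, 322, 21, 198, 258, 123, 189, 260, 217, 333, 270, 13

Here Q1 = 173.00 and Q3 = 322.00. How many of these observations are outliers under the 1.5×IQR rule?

IQR = 149.00; fences at 173.00 − 223.50 = -50.50 and 322.00 + 223.50 = 545.50.
Outside the cutoffs: 568.

1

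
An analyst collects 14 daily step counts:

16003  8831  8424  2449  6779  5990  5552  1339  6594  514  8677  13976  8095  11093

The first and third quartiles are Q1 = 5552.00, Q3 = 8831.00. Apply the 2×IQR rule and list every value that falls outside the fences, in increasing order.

IQR = Q3 − Q1 = 8831.00 − 5552.00 = 3279.00.
Lower fence = Q1 − 2·IQR = 5552.00 − 6558.00 = -1006.00.
Upper fence = Q3 + 2·IQR = 8831.00 + 6558.00 = 15389.00.
16003 > 15389.00 → outlier.
All remaining values lie within [-1006.00, 15389.00].

16003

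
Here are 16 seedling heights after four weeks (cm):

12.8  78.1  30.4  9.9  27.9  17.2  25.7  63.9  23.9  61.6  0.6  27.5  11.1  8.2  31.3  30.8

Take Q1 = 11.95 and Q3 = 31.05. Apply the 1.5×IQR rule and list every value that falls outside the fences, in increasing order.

61.6, 63.9, 78.1

IQR = Q3 − Q1 = 31.05 − 11.95 = 19.10.
Lower fence = Q1 − 1.5·IQR = 11.95 − 28.65 = -16.70.
Upper fence = Q3 + 1.5·IQR = 31.05 + 28.65 = 59.70.
61.6 > 59.70 → outlier.
63.9 > 59.70 → outlier.
78.1 > 59.70 → outlier.
All remaining values lie within [-16.70, 59.70].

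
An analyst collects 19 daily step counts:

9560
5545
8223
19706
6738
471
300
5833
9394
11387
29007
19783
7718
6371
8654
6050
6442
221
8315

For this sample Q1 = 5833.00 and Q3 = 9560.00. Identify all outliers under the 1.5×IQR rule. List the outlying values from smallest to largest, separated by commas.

221, 19706, 19783, 29007

IQR = Q3 − Q1 = 9560.00 − 5833.00 = 3727.00.
Lower fence = Q1 − 1.5·IQR = 5833.00 − 5590.50 = 242.50.
Upper fence = Q3 + 1.5·IQR = 9560.00 + 5590.50 = 15150.50.
221 < 242.50 → outlier.
19706 > 15150.50 → outlier.
19783 > 15150.50 → outlier.
29007 > 15150.50 → outlier.
All remaining values lie within [242.50, 15150.50].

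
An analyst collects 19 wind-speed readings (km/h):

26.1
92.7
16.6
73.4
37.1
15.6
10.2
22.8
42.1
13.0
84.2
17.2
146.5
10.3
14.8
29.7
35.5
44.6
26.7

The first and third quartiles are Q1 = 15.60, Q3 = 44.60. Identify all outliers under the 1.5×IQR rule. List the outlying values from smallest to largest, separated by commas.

92.7, 146.5

IQR = Q3 − Q1 = 44.60 − 15.60 = 29.00.
Lower fence = Q1 − 1.5·IQR = 15.60 − 43.50 = -27.90.
Upper fence = Q3 + 1.5·IQR = 44.60 + 43.50 = 88.10.
92.7 > 88.10 → outlier.
146.5 > 88.10 → outlier.
All remaining values lie within [-27.90, 88.10].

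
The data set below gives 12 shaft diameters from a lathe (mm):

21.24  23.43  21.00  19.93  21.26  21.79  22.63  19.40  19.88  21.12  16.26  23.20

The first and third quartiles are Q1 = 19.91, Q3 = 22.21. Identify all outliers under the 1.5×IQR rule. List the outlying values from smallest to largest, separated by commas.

16.26

IQR = Q3 − Q1 = 22.21 − 19.91 = 2.30.
Lower fence = Q1 − 1.5·IQR = 19.91 − 3.45 = 16.46.
Upper fence = Q3 + 1.5·IQR = 22.21 + 3.45 = 25.66.
16.26 < 16.46 → outlier.
All remaining values lie within [16.46, 25.66].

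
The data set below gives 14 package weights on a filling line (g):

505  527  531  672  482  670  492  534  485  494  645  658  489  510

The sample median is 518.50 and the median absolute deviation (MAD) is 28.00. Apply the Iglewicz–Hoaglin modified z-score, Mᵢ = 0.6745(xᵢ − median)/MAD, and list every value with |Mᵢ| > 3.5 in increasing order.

670, 672

|Mᵢ| > 3.5 ⇔ |xᵢ − 518.50| > 3.5·28.00/0.6745 = 145.29.
So outliers lie outside [373.21, 663.79].
670: M = 3.65 → outlier.
672: M = 3.70 → outlier.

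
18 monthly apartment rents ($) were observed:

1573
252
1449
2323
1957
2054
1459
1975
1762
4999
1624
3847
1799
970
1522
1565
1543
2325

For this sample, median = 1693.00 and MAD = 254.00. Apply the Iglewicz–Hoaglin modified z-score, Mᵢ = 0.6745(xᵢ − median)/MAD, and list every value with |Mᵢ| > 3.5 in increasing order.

|Mᵢ| > 3.5 ⇔ |xᵢ − 1693.00| > 3.5·254.00/0.6745 = 1318.01.
So outliers lie outside [374.99, 3011.01].
252: M = -3.83 → outlier.
3847: M = 5.72 → outlier.
4999: M = 8.78 → outlier.

252, 3847, 4999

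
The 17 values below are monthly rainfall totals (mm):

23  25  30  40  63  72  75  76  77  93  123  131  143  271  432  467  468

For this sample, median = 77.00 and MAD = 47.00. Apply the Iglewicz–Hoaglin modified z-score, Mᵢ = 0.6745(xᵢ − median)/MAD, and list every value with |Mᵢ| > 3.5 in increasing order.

432, 467, 468

|Mᵢ| > 3.5 ⇔ |xᵢ − 77.00| > 3.5·47.00/0.6745 = 243.88.
So outliers lie outside [-166.88, 320.88].
432: M = 5.09 → outlier.
467: M = 5.60 → outlier.
468: M = 5.61 → outlier.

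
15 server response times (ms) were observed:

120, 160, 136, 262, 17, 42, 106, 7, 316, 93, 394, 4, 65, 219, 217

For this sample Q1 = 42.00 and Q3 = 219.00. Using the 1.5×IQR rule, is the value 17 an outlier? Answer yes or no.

no

IQR = Q3 − Q1 = 219.00 − 42.00 = 177.00.
Lower fence = Q1 − 1.5·IQR = 42.00 − 265.50 = -223.50.
Upper fence = Q3 + 1.5·IQR = 219.00 + 265.50 = 484.50.
17 lies within [-223.50, 484.50].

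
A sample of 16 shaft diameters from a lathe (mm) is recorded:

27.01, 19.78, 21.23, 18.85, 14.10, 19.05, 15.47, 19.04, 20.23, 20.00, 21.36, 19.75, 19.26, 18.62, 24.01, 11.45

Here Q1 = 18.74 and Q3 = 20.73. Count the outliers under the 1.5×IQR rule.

5

IQR = 1.99; fences at 18.74 − 2.985 = 15.755 and 20.73 + 2.985 = 23.715.
Outside the cutoffs: 11.45, 14.10, 15.47, 24.01, 27.01.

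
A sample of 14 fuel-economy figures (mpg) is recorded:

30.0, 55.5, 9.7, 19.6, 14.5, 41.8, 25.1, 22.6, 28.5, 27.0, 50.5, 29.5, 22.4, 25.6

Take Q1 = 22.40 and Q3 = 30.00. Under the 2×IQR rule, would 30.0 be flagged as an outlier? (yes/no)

no

IQR = Q3 − Q1 = 30.00 − 22.40 = 7.60.
Lower fence = Q1 − 2·IQR = 22.40 − 15.20 = 7.20.
Upper fence = Q3 + 2·IQR = 30.00 + 15.20 = 45.20.
30.0 lies within [7.20, 45.20].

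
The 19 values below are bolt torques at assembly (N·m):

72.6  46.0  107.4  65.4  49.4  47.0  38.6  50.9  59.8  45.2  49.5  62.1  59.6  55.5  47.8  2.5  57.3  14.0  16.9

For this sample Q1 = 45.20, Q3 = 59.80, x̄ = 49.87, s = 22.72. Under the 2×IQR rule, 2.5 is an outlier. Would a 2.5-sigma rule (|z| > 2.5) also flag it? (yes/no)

z = (2.5 − 49.87) / 22.72 = -2.08.
|z| = 2.08 ≤ 2.5.

no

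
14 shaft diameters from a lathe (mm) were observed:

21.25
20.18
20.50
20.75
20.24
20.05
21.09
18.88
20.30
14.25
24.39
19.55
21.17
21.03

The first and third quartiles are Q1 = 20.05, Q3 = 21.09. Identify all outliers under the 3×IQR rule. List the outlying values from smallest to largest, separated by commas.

IQR = Q3 − Q1 = 21.09 − 20.05 = 1.04.
Lower fence = Q1 − 3·IQR = 20.05 − 3.12 = 16.93.
Upper fence = Q3 + 3·IQR = 21.09 + 3.12 = 24.21.
14.25 < 16.93 → outlier.
24.39 > 24.21 → outlier.
All remaining values lie within [16.93, 24.21].

14.25, 24.39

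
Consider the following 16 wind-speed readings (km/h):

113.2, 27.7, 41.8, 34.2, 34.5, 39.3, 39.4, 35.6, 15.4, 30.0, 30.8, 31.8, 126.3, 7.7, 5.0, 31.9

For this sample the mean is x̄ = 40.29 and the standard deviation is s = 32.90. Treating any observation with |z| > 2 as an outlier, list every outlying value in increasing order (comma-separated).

113.2, 126.3

Cutoffs at x̄ ± 2s: 40.29 ± 2·32.90 = [-25.51, 106.09].
113.2: z = 2.22, |z| > 2 → outlier.
126.3: z = 2.61, |z| > 2 → outlier.
Every other value lies within [-25.51, 106.09].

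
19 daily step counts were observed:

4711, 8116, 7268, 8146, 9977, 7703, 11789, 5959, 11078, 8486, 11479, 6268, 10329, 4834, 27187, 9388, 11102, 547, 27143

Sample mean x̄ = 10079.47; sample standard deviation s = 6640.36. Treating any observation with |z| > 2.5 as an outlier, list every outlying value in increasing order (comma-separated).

Cutoffs at x̄ ± 2.5s: 10079.47 ± 2.5·6640.36 = [-6521.43, 26680.37].
27143: z = 2.57, |z| > 2.5 → outlier.
27187: z = 2.58, |z| > 2.5 → outlier.
Every other value lies within [-6521.43, 26680.37].

27143, 27187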